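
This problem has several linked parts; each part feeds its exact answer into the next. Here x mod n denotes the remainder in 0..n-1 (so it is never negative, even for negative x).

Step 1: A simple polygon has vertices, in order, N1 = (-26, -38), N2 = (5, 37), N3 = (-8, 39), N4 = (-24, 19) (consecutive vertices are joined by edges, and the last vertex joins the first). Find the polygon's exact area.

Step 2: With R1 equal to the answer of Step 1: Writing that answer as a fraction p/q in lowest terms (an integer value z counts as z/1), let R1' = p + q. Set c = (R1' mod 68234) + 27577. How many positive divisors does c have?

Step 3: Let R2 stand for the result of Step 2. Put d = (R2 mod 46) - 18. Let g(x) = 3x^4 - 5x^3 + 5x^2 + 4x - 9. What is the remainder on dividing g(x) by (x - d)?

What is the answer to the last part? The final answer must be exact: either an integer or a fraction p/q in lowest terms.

27

Step 1: cross terms: (-26*37 - 5*-38)=-772, (5*39 - -8*37)=491, (-8*19 - -24*39)=784, (-24*-38 - -26*19)=1406; twice the area = |1909| = 1909; area = 1909/2; answer 1909/2
Step 2: R1 = 1909/2; threaded value p + q = 1911; c = 29488; 29488 = 2^4 * 19 * 97; number of divisors = (4+1) * (1+1) * (1+1) = 20; answer 20
Step 3: R2 = 20; d = 2; remainder = value at the root: 3*(2)^4 - 5*(2)^3 + 5*(2)^2 + 4*(2)^1 - 9 = (48) + (-40) + (20) + (8) + (-9) = 27; answer 27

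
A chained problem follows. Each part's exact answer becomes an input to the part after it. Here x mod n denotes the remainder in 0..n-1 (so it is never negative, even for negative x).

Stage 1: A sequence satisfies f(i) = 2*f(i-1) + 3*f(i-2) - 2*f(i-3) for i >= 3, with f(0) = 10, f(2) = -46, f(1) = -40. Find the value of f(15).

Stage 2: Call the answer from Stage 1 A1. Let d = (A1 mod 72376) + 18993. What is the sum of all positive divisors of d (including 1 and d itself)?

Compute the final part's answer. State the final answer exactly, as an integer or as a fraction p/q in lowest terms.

68880

Stage 1: f(3) = 2*(-46) + 3*(-40) - 2*(10) = -232; iterating: f(3)=-232, f(4)=-522, f(5)=-1648, f(6)=-4398, f(7)=-12696, f(8)=-35290, f(9)=-99872, f(10)=-280222, f(11)=-789480, f(12)=-2219882, f(13)=-6247760, f(14)=-17576206, f(15)=-49455928; answer -49455928
Stage 2: A1 = -49455928; d = 68249; 68249 = 139 * 491; sigma = (1 + 139) * (1 + 491) = 140 * 492 = 68880; answer 68880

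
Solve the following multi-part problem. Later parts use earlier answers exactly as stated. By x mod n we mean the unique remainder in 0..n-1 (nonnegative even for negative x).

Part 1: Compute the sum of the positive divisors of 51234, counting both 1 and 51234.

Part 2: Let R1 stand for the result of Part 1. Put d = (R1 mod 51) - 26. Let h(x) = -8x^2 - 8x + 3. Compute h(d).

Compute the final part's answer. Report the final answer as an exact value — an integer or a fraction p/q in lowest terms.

Part 1: 51234 = 2 * 3 * 8539; sigma = (1 + 2) * (1 + 3) * (1 + 8539) = 3 * 4 * 8540 = 102480; answer 102480
Part 2: R1 = 102480; d = -5; -8*(-5)^2 - 8*(-5)^1 + 3 = (-200) + (40) + (3) = -157; answer -157

-157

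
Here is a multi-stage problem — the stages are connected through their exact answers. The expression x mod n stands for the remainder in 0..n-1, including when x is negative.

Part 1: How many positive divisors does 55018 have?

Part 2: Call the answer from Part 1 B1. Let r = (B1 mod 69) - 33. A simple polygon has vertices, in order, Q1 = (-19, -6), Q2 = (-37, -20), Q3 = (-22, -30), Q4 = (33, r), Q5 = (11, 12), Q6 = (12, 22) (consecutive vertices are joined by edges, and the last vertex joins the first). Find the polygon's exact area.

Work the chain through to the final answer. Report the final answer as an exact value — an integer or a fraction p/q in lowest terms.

3615/2

Part 1: 55018 = 2 * 27509; number of divisors = (1+1) * (1+1) = 4; answer 4
Part 2: B1 = 4; r = -29; cross terms: (-19*-20 - -37*-6)=158, (-37*-30 - -22*-20)=670, (-22*-29 - 33*-30)=1628, (33*12 - 11*-29)=715, (11*22 - 12*12)=98, (12*-6 - -19*22)=346; twice the area = |3615| = 3615; area = 3615/2; answer 3615/2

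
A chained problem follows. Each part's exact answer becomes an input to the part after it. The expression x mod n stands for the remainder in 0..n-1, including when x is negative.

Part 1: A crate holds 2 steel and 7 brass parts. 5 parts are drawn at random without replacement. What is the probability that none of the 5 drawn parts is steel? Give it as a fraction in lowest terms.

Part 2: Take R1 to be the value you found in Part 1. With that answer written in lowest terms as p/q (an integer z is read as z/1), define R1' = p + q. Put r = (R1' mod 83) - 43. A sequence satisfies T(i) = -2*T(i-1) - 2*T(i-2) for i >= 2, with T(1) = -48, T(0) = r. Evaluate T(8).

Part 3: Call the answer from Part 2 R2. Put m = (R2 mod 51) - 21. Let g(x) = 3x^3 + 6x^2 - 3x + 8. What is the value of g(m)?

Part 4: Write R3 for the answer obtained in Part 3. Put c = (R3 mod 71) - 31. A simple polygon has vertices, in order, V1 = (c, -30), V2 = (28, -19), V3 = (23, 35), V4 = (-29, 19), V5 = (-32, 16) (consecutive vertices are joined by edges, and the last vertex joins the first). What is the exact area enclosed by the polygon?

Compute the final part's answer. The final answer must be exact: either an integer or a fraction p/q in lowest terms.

Part 1: total draws C(9,5) = 126; favorable C(7,5) = 21; P = 1/6; answer 1/6
Part 2: R1 = 1/6; threaded value p + q = 7; r = -36; T(2) = -2*(-48) - 2*(-36) = 168; iterating: T(2)=168, T(3)=-240, T(4)=144, T(5)=192, T(6)=-672, T(7)=960, T(8)=-576; answer -576
Part 3: R2 = -576; m = 15; 3*(15)^3 + 6*(15)^2 - 3*(15)^1 + 8 = (10125) + (1350) + (-45) + (8) = 11438; answer 11438
Part 4: R3 = 11438; c = -24; cross terms: (-24*-19 - 28*-30)=1296, (28*35 - 23*-19)=1417, (23*19 - -29*35)=1452, (-29*16 - -32*19)=144, (-32*-30 - -24*16)=1344; twice the area = |5653| = 5653; area = 5653/2; answer 5653/2

5653/2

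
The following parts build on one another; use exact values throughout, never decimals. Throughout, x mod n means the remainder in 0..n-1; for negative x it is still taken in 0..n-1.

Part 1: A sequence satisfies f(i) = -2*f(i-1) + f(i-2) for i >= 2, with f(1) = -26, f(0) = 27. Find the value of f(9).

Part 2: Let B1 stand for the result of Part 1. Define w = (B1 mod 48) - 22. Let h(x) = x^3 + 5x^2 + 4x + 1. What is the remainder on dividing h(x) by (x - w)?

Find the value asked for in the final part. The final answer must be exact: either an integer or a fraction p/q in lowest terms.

16801

Part 1: f(2) = -2*(-26) + 1*(27) = 79; iterating: f(2)=79, f(3)=-184, f(4)=447, f(5)=-1078, f(6)=2603, f(7)=-6284, f(8)=15171, f(9)=-36626; answer -36626
Part 2: B1 = -36626; w = 24; remainder = value at the root: 1*(24)^3 + 5*(24)^2 + 4*(24)^1 + 1 = (13824) + (2880) + (96) + (1) = 16801; answer 16801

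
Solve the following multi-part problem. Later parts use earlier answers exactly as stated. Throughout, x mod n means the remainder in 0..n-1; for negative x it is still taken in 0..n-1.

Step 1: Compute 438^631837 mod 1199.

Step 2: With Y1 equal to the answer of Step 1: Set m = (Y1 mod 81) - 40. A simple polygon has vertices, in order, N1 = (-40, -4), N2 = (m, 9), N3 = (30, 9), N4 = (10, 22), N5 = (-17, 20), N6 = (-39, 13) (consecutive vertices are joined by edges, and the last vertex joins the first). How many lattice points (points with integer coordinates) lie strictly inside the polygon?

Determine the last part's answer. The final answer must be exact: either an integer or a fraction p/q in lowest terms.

655

Step 1: squarings mod 1199: 438^1=438, 438^2=4, 438^4=16, 438^8=256, 438^16=790, 438^32=620, 438^64=720, 438^128=432, 438^256=779, 438^512=147, 438^1024=27, 438^2048=729, 438^4096=284, 438^8192=323, 438^16384=16, 438^32768=256, 438^65536=790, 438^131072=620, 438^262144=720, 438^524288=432; 438^631837 = 438^1 * 438^4 * 438^8 * 438^16 * 438^1024 * 438^8192 * 438^32768 * 438^65536 * 438^524288 = 983 (mod 1199); answer 983
Step 2: Y1 = 983; m = -29; cross terms: (-40*9 - -29*-4)=-476, (-29*9 - 30*9)=-531, (30*22 - 10*9)=570, (10*20 - -17*22)=574, (-17*13 - -39*20)=559, (-39*-4 - -40*13)=676; twice the area = |1372| = 1372; area = 686; boundary points = 1 + 59 + 1 + 1 + 1 + 1 = 64; strictly interior points = area - boundary/2 + 1 = 655; answer 655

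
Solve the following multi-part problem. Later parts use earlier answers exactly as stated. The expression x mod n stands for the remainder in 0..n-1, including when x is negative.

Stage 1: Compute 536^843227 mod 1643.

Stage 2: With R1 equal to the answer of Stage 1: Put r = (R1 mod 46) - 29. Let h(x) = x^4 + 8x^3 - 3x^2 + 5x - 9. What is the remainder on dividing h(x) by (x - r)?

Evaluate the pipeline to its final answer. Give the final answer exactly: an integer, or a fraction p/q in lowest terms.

Stage 1: squarings mod 1643: 536^1=536, 536^2=1414, 536^4=1508, 536^8=152, 536^16=102, 536^32=546, 536^64=733, 536^128=28, 536^256=784, 536^512=174, 536^1024=702, 536^2048=1547, 536^4096=1001, 536^8192=1414, 536^16384=1508, 536^32768=152, 536^65536=102, 536^131072=546, 536^262144=733, 536^524288=28; 536^843227 = 536^1 * 536^2 * 536^8 * 536^16 * 536^64 * 536^128 * 536^256 * 536^1024 * 536^2048 * 536^4096 * 536^16384 * 536^32768 * 536^262144 * 536^524288 = 484 (mod 1643); answer 484
Stage 2: R1 = 484; r = -5; remainder = value at the root: 1*(-5)^4 + 8*(-5)^3 - 3*(-5)^2 + 5*(-5)^1 - 9 = (625) + (-1000) + (-75) + (-25) + (-9) = -484; answer -484

-484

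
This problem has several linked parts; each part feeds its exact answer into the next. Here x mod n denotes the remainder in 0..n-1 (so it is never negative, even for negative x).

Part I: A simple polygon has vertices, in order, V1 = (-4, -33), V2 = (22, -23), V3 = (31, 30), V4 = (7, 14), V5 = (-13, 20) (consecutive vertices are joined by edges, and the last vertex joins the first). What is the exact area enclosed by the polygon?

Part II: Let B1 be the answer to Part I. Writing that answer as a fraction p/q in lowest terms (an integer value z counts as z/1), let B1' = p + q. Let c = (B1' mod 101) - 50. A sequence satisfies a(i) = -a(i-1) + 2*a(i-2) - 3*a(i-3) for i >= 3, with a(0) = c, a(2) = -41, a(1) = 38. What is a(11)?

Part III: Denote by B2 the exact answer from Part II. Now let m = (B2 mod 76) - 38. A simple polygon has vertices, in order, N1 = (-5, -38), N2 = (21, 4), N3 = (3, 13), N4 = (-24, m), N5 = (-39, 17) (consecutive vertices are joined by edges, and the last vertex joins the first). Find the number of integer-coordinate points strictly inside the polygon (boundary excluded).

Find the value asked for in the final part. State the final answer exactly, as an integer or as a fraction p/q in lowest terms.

Part I: cross terms: (-4*-23 - 22*-33)=818, (22*30 - 31*-23)=1373, (31*14 - 7*30)=224, (7*20 - -13*14)=322, (-13*-33 - -4*20)=509; twice the area = |3246| = 3246; area = 1623; answer 1623
Part II: B1 = 1623; threaded value p + q = 1624; c = -42; a(3) = -1*(-41) + 2*(38) - 3*(-42) = 243; iterating: a(3)=243, a(4)=-439, a(5)=1048, a(6)=-2655, a(7)=6068, a(8)=-14522, a(9)=34623, a(10)=-81871, a(11)=194683; answer 194683
Part III: B2 = 194683; m = 9; cross terms: (-5*4 - 21*-38)=778, (21*13 - 3*4)=261, (3*9 - -24*13)=339, (-24*17 - -39*9)=-57, (-39*-38 - -5*17)=1567; twice the area = |2888| = 2888; area = 1444; boundary points = 2 + 9 + 1 + 1 + 1 = 14; strictly interior points = area - boundary/2 + 1 = 1438; answer 1438

1438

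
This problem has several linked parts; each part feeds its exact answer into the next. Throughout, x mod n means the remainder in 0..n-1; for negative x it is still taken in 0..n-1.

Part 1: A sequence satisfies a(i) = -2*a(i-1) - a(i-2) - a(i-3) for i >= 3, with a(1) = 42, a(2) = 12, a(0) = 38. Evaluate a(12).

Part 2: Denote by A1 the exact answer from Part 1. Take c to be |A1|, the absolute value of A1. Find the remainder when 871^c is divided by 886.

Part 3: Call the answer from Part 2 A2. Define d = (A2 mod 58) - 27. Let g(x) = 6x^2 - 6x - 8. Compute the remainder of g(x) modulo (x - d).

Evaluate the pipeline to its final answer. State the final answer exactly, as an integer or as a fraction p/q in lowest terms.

Part 1: a(3) = -2*(12) - 1*(42) - 1*(38) = -104; iterating: a(3)=-104, a(4)=154, a(5)=-216, a(6)=382, a(7)=-702, a(8)=1238, a(9)=-2156, a(10)=3776, a(11)=-6634, a(12)=11648; answer 11648
Part 2: A1 = 11648; c = 11648; squarings mod 886: 871^1=871, 871^2=225, 871^4=123, 871^8=67, 871^16=59, 871^32=823, 871^64=425, 871^128=767, 871^256=871, 871^512=225, 871^1024=123, 871^2048=67, 871^4096=59, 871^8192=823; 871^11648 = 871^128 * 871^256 * 871^1024 * 871^2048 * 871^8192 = 169 (mod 886); answer 169
Part 3: A2 = 169; d = 26; remainder = value at the root: 6*(26)^2 - 6*(26)^1 - 8 = (4056) + (-156) + (-8) = 3892; answer 3892

3892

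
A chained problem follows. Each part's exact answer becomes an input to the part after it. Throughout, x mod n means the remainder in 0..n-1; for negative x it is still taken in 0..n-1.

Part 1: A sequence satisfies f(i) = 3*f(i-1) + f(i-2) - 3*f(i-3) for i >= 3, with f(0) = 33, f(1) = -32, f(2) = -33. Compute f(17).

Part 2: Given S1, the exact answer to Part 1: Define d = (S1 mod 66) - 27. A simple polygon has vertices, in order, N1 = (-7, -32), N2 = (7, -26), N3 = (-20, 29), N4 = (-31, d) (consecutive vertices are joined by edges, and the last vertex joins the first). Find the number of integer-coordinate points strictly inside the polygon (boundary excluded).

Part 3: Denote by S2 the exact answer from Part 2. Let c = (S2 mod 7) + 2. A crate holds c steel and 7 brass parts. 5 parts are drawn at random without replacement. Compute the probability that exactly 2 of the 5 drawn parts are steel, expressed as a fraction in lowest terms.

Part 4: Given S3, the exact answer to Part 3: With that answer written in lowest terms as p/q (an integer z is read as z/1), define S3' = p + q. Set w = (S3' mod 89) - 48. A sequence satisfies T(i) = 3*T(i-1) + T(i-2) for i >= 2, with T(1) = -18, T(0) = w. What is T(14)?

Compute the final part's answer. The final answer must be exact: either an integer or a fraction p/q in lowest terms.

-111813547

Part 1: f(3) = 3*(-33) + 1*(-32) - 3*(33) = -230; iterating: f(3)=-230, f(4)=-627, f(5)=-2012, f(6)=-5973, f(7)=-18050, f(8)=-54087, f(9)=-162392, f(10)=-487113, f(11)=-1461470, f(12)=-4384347, f(13)=-13153172, f(14)=-39459453, f(15)=-118378490, f(16)=-355135407, f(17)=-1065406352; answer -1065406352
Part 2: S1 = -1065406352; d = 7; cross terms: (-7*-26 - 7*-32)=406, (7*29 - -20*-26)=-317, (-20*7 - -31*29)=759, (-31*-32 - -7*7)=1041; twice the area = |1889| = 1889; area = 1889/2; boundary points = 2 + 1 + 11 + 3 = 17; strictly interior points = area - boundary/2 + 1 = 937; answer 937
Part 3: S2 = 937; c = 8; total draws C(15,5) = 3003; favorable C(8,2)*C(7,3) = 980; P = 140/429; answer 140/429
Part 4: S3 = 140/429; threaded value p + q = 569; w = -13; T(2) = 3*(-18) + 1*(-13) = -67; iterating: T(2)=-67, T(3)=-219, T(4)=-724, T(5)=-2391, T(6)=-7897, T(7)=-26082, T(8)=-86143, T(9)=-284511, T(10)=-939676, T(11)=-3103539, T(12)=-10250293, T(13)=-33854418, T(14)=-111813547; answer -111813547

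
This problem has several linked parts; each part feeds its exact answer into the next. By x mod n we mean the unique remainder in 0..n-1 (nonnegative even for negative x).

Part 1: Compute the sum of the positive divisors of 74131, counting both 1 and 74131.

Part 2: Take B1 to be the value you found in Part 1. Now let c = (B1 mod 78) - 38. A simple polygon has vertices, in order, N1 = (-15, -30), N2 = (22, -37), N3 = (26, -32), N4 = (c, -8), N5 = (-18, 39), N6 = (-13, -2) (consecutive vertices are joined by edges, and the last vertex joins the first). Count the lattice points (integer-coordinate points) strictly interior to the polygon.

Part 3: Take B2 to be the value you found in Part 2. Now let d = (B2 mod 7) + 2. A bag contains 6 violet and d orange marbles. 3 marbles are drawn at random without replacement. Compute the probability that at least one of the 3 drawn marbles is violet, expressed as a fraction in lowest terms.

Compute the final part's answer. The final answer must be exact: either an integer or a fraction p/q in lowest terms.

29/30

Part 1: 74131 is prime, so its only divisors are 1 and 74131; sigma = 1 + 74131 = 74132; answer 74132
Part 2: B1 = 74132; c = -6; cross terms: (-15*-37 - 22*-30)=1215, (22*-32 - 26*-37)=258, (26*-8 - -6*-32)=-400, (-6*39 - -18*-8)=-378, (-18*-2 - -13*39)=543, (-13*-30 - -15*-2)=360; twice the area = |1598| = 1598; area = 799; boundary points = 1 + 1 + 8 + 1 + 1 + 2 = 14; strictly interior points = area - boundary/2 + 1 = 793; answer 793
Part 3: B2 = 793; d = 4; total draws C(10,3) = 120; complement C(4,3) = 4; favorable 120 - 4 = 116; P = 29/30; answer 29/30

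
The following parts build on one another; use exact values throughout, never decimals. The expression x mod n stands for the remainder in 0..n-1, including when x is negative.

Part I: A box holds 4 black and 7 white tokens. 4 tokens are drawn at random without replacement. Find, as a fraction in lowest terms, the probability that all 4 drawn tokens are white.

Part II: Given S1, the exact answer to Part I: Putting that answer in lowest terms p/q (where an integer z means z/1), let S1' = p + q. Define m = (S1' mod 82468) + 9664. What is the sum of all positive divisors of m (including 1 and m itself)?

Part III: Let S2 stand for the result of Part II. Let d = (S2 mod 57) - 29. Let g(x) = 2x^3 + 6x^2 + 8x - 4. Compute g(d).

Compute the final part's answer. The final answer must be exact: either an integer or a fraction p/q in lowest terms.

Part I: total draws C(11,4) = 330; favorable C(7,4) = 35; P = 7/66; answer 7/66
Part II: S1 = 7/66; threaded value p + q = 73; m = 9737; 9737 = 7 * 13 * 107; sigma = (1 + 7) * (1 + 13) * (1 + 107) = 8 * 14 * 108 = 12096; answer 12096
Part III: S2 = 12096; d = -17; 2*(-17)^3 + 6*(-17)^2 + 8*(-17)^1 - 4 = (-9826) + (1734) + (-136) + (-4) = -8232; answer -8232

-8232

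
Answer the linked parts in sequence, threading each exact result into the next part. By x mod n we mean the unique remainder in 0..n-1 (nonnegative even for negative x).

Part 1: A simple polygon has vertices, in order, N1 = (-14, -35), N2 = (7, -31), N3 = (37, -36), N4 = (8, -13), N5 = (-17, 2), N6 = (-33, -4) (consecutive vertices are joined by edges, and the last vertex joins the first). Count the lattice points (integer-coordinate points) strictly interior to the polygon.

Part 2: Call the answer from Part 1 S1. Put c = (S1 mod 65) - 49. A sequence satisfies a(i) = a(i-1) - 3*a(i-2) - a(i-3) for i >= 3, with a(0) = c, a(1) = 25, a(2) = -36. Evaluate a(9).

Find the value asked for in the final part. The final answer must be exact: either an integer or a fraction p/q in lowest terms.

Part 1: cross terms: (-14*-31 - 7*-35)=679, (7*-36 - 37*-31)=895, (37*-13 - 8*-36)=-193, (8*2 - -17*-13)=-205, (-17*-4 - -33*2)=134, (-33*-35 - -14*-4)=1099; twice the area = |2409| = 2409; area = 2409/2; boundary points = 1 + 5 + 1 + 5 + 2 + 1 = 15; strictly interior points = area - boundary/2 + 1 = 1198; answer 1198
Part 2: S1 = 1198; c = -21; a(3) = 1*(-36) - 3*(25) - 1*(-21) = -90; iterating: a(3)=-90, a(4)=-7, a(5)=299, a(6)=410, a(7)=-480, a(8)=-2009, a(9)=-979; answer -979

-979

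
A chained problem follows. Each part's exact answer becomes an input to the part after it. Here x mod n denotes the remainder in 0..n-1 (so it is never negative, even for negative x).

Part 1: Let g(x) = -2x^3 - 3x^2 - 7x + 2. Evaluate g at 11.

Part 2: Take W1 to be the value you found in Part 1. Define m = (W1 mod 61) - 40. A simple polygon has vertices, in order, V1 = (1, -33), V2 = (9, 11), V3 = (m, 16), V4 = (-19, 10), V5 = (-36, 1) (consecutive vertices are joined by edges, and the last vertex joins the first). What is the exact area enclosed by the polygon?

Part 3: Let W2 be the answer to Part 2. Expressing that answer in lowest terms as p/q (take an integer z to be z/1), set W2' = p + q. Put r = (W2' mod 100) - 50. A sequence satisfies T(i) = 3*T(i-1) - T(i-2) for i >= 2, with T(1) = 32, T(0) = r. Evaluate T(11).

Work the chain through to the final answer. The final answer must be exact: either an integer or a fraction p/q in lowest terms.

803527

Part 1: -2*(11)^3 - 3*(11)^2 - 7*(11)^1 + 2 = (-2662) + (-363) + (-77) + (2) = -3100; answer -3100
Part 2: W1 = -3100; m = -29; cross terms: (1*11 - 9*-33)=308, (9*16 - -29*11)=463, (-29*10 - -19*16)=14, (-19*1 - -36*10)=341, (-36*-33 - 1*1)=1187; twice the area = |2313| = 2313; area = 2313/2; answer 2313/2
Part 3: W2 = 2313/2; threaded value p + q = 2315; r = -35; T(2) = 3*(32) - 1*(-35) = 131; iterating: T(2)=131, T(3)=361, T(4)=952, T(5)=2495, T(6)=6533, T(7)=17104, T(8)=44779, T(9)=117233, T(10)=306920, T(11)=803527; answer 803527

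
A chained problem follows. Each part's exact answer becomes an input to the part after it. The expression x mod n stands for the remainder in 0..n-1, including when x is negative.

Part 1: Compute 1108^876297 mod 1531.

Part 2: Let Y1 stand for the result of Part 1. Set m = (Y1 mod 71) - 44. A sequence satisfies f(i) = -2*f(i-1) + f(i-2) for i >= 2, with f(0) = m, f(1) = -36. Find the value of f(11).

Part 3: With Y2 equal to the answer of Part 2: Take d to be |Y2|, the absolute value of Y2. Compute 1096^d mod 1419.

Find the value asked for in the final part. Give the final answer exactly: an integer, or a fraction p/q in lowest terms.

Part 1: squarings mod 1531: 1108^1=1108, 1108^2=1333, 1108^4=929, 1108^8=1088, 1108^16=281, 1108^32=880, 1108^64=1245, 1108^128=653, 1108^256=791, 1108^512=1033, 1108^1024=1513, 1108^2048=324, 1108^4096=868, 1108^8192=172, 1108^16384=495, 1108^32768=65, 1108^65536=1163, 1108^131072=696, 1108^262144=620, 1108^524288=119; 1108^876297 = 1108^1 * 1108^8 * 1108^256 * 1108^512 * 1108^1024 * 1108^2048 * 1108^4096 * 1108^16384 * 1108^65536 * 1108^262144 * 1108^524288 = 1512 (mod 1531); answer 1512
Part 2: Y1 = 1512; m = -23; f(2) = -2*(-36) + 1*(-23) = 49; iterating: f(2)=49, f(3)=-134, f(4)=317, f(5)=-768, f(6)=1853, f(7)=-4474, f(8)=10801, f(9)=-26076, f(10)=62953, f(11)=-151982; answer -151982
Part 3: Y2 = -151982; d = 151982; squarings mod 1419: 1096^1=1096, 1096^2=742, 1096^4=1411, 1096^8=64, 1096^16=1258, 1096^32=379, 1096^64=322, 1096^128=97, 1096^256=895, 1096^512=709, 1096^1024=355, 1096^2048=1153, 1096^4096=1225, 1096^8192=742, 1096^16384=1411, 1096^32768=64, 1096^65536=1258, 1096^131072=379; 1096^151982 = 1096^2 * 1096^4 * 1096^8 * 1096^32 * 1096^128 * 1096^256 * 1096^4096 * 1096^16384 * 1096^131072 = 907 (mod 1419); answer 907

907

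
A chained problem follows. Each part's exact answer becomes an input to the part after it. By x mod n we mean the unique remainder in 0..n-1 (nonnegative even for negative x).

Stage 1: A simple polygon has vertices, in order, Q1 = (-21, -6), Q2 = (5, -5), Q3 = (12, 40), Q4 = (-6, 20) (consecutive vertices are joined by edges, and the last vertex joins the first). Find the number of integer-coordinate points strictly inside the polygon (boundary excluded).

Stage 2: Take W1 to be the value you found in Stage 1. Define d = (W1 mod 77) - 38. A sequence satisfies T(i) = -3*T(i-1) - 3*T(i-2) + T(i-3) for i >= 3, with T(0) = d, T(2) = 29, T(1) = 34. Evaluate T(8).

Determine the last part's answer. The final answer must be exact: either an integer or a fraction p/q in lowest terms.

Stage 1: cross terms: (-21*-5 - 5*-6)=135, (5*40 - 12*-5)=260, (12*20 - -6*40)=480, (-6*-6 - -21*20)=456; twice the area = |1331| = 1331; area = 1331/2; boundary points = 1 + 1 + 2 + 1 = 5; strictly interior points = area - boundary/2 + 1 = 664; answer 664
Stage 2: W1 = 664; d = 10; T(3) = -3*(29) - 3*(34) + 1*(10) = -179; iterating: T(3)=-179, T(4)=484, T(5)=-886, T(6)=1027, T(7)=61, T(8)=-4150; answer -4150

-4150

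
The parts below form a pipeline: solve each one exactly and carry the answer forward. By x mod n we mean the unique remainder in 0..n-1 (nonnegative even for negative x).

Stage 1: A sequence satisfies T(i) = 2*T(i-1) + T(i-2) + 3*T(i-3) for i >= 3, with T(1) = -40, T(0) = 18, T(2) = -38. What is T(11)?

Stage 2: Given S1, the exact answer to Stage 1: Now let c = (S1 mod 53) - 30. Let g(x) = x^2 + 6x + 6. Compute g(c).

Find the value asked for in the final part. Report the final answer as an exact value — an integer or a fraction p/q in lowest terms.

166

Stage 1: T(3) = 2*(-38) + 1*(-40) + 3*(18) = -62; iterating: T(3)=-62, T(4)=-282, T(5)=-740, T(6)=-1948, T(7)=-5482, T(8)=-15132, T(9)=-41590, T(10)=-114758, T(11)=-316502; answer -316502
Stage 2: S1 = -316502; c = -16; 1*(-16)^2 + 6*(-16)^1 + 6 = (256) + (-96) + (6) = 166; answer 166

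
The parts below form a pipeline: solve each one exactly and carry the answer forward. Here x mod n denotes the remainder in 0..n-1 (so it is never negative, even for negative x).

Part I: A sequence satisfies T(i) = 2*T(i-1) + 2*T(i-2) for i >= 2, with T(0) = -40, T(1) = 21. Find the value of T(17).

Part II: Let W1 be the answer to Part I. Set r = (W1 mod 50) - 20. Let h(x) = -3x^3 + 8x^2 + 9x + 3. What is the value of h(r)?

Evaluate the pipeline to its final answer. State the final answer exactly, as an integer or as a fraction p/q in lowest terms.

Part I: T(2) = 2*(21) + 2*(-40) = -38; iterating: T(2)=-38, T(3)=-34, T(4)=-144, T(5)=-356, T(6)=-1000, T(7)=-2712, T(8)=-7424, T(9)=-20272, T(10)=-55392, T(11)=-151328, T(12)=-413440, T(13)=-1129536, T(14)=-3085952, T(15)=-8430976, T(16)=-23033856, T(17)=-62929664; answer -62929664
Part II: W1 = -62929664; r = 16; -3*(16)^3 + 8*(16)^2 + 9*(16)^1 + 3 = (-12288) + (2048) + (144) + (3) = -10093; answer -10093

-10093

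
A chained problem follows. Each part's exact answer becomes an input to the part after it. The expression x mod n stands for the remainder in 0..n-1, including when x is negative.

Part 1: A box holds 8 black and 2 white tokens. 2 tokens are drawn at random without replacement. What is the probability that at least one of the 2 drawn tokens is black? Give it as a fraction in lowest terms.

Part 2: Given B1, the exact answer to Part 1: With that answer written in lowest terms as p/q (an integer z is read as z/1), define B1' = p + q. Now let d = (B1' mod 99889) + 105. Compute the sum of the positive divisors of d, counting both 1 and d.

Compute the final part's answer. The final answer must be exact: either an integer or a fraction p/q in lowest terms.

294

Part 1: total draws C(10,2) = 45; complement C(2,2) = 1; favorable 45 - 1 = 44; P = 44/45; answer 44/45
Part 2: B1 = 44/45; threaded value p + q = 89; d = 194; 194 = 2 * 97; sigma = (1 + 2) * (1 + 97) = 3 * 98 = 294; answer 294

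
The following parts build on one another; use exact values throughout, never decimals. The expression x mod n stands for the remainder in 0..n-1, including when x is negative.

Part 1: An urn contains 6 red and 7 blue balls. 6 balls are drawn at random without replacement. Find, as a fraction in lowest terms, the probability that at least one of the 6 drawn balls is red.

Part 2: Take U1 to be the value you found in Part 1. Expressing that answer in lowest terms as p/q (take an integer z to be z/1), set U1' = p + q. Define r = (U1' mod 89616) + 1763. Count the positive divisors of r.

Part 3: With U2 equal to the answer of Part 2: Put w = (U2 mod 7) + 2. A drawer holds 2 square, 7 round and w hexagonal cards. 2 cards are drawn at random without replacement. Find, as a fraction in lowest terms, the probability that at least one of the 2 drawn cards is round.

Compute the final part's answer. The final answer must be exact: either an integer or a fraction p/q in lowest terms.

91/136

Part 1: total draws C(13,6) = 1716; complement C(7,6) = 7; favorable 1716 - 7 = 1709; P = 1709/1716; answer 1709/1716
Part 2: U1 = 1709/1716; threaded value p + q = 3425; r = 5188; 5188 = 2^2 * 1297; number of divisors = (2+1) * (1+1) = 6; answer 6
Part 3: U2 = 6; w = 8; total draws C(17,2) = 136; complement C(10,2) = 45; favorable 136 - 45 = 91; P = 91/136; answer 91/136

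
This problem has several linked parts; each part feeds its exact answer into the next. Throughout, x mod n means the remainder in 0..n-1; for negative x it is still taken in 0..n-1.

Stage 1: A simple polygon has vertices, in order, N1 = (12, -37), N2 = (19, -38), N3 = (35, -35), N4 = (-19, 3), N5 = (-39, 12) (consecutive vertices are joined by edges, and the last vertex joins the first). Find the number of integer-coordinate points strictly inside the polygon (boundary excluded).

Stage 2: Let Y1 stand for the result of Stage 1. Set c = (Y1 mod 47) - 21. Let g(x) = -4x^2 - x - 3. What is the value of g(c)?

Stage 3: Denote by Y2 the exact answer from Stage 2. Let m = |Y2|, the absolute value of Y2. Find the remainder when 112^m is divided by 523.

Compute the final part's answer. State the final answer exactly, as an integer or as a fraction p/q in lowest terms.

398

Stage 1: cross terms: (12*-38 - 19*-37)=247, (19*-35 - 35*-38)=665, (35*3 - -19*-35)=-560, (-19*12 - -39*3)=-111, (-39*-37 - 12*12)=1299; twice the area = |1540| = 1540; area = 770; boundary points = 1 + 1 + 2 + 1 + 1 = 6; strictly interior points = area - boundary/2 + 1 = 768; answer 768
Stage 2: Y1 = 768; c = -5; -4*(-5)^2 - 1*(-5)^1 - 3 = (-100) + (5) + (-3) = -98; answer -98
Stage 3: Y2 = -98; m = 98; squarings mod 523: 112^1=112, 112^2=515, 112^4=64, 112^8=435, 112^16=422, 112^32=264, 112^64=137; 112^98 = 112^2 * 112^32 * 112^64 = 398 (mod 523); answer 398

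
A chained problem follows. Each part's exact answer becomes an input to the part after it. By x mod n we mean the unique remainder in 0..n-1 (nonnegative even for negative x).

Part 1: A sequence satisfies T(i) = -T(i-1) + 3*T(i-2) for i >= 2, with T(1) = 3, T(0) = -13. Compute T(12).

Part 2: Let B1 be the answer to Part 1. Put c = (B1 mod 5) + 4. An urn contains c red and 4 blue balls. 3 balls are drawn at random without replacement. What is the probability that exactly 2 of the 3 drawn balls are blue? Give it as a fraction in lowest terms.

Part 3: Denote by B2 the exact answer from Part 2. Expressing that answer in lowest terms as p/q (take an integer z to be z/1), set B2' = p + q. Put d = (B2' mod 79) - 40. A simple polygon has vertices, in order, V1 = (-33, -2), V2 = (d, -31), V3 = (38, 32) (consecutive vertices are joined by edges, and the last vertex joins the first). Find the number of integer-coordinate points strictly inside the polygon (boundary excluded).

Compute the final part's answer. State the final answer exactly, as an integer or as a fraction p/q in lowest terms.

2079

Part 1: T(2) = -1*(3) + 3*(-13) = -42; iterating: T(2)=-42, T(3)=51, T(4)=-177, T(5)=330, T(6)=-861, T(7)=1851, T(8)=-4434, T(9)=9987, T(10)=-23289, T(11)=53250, T(12)=-123117; answer -123117
Part 2: B1 = -123117; c = 7; total draws C(11,3) = 165; favorable C(4,2)*C(7,1) = 42; P = 14/55; answer 14/55
Part 3: B2 = 14/55; threaded value p + q = 69; d = 29; cross terms: (-33*-31 - 29*-2)=1081, (29*32 - 38*-31)=2106, (38*-2 - -33*32)=980; twice the area = |4167| = 4167; area = 4167/2; boundary points = 1 + 9 + 1 = 11; strictly interior points = area - boundary/2 + 1 = 2079; answer 2079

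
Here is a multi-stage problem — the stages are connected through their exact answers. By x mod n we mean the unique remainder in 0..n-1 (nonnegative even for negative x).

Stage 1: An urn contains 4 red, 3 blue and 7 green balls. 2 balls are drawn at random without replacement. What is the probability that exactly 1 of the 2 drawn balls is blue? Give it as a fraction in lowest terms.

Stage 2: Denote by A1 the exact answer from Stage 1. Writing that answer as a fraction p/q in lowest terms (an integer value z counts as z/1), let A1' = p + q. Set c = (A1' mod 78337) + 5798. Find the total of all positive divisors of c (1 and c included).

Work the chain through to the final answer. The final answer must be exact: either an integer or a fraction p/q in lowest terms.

14976

Stage 1: total draws C(14,2) = 91; favorable C(3,1)*C(11,1) = 33; P = 33/91; answer 33/91
Stage 2: A1 = 33/91; threaded value p + q = 124; c = 5922; 5922 = 2 * 3^2 * 7 * 47; sigma = (1 + 2) * (1 + 3 + 9) * (1 + 7) * (1 + 47) = 3 * 13 * 8 * 48 = 14976; answer 14976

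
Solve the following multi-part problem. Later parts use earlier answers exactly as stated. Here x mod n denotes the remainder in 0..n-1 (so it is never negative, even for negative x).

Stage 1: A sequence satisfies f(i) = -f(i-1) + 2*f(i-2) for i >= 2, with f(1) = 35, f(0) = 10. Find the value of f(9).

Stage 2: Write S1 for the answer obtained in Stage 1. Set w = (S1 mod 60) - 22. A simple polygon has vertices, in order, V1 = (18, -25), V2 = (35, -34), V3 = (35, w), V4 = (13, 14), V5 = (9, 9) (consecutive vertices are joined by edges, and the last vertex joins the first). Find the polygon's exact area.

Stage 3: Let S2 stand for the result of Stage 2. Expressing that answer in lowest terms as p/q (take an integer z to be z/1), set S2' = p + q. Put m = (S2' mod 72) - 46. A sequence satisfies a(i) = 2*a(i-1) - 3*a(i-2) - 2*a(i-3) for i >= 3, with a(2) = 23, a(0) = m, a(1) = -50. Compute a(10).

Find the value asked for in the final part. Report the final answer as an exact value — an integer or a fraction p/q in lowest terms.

Stage 1: f(2) = -1*(35) + 2*(10) = -15; iterating: f(2)=-15, f(3)=85, f(4)=-115, f(5)=285, f(6)=-515, f(7)=1085, f(8)=-2115, f(9)=4285; answer 4285
Stage 2: S1 = 4285; w = 3; cross terms: (18*-34 - 35*-25)=263, (35*3 - 35*-34)=1295, (35*14 - 13*3)=451, (13*9 - 9*14)=-9, (9*-25 - 18*9)=-387; twice the area = |1613| = 1613; area = 1613/2; answer 1613/2
Stage 3: S2 = 1613/2; threaded value p + q = 1615; m = -15; a(3) = 2*(23) - 3*(-50) - 2*(-15) = 226; iterating: a(3)=226, a(4)=483, a(5)=242, a(6)=-1417, a(7)=-4526, a(8)=-5285, a(9)=5842, a(10)=36591; answer 36591

36591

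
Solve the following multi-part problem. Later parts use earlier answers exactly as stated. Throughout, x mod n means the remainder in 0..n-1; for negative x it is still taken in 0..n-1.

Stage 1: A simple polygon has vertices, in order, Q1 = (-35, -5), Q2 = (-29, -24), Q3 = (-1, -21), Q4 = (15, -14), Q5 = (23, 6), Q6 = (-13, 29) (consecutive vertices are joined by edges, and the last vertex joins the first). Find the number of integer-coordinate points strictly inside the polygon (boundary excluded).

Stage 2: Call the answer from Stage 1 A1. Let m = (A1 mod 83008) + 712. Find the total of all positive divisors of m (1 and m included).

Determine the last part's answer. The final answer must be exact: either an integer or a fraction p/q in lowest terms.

Stage 1: cross terms: (-35*-24 - -29*-5)=695, (-29*-21 - -1*-24)=585, (-1*-14 - 15*-21)=329, (15*6 - 23*-14)=412, (23*29 - -13*6)=745, (-13*-5 - -35*29)=1080; twice the area = |3846| = 3846; area = 1923; boundary points = 1 + 1 + 1 + 4 + 1 + 2 = 10; strictly interior points = area - boundary/2 + 1 = 1919; answer 1919
Stage 2: A1 = 1919; m = 2631; 2631 = 3 * 877; sigma = (1 + 3) * (1 + 877) = 4 * 878 = 3512; answer 3512

3512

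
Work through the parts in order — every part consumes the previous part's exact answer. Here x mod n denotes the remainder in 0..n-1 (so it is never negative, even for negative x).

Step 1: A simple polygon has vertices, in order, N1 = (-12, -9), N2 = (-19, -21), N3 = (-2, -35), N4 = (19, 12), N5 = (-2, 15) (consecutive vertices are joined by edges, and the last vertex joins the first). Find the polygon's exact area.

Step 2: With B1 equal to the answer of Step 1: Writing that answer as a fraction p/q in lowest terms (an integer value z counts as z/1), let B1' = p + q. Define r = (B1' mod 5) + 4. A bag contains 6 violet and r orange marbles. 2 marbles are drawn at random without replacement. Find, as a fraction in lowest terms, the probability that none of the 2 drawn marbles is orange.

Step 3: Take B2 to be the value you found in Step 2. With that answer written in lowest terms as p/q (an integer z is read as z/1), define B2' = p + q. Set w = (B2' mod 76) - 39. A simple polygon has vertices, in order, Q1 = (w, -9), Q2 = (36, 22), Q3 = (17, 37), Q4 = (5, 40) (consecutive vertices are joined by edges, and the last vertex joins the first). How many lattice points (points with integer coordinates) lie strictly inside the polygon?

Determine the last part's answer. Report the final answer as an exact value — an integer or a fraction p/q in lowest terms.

Step 1: cross terms: (-12*-21 - -19*-9)=81, (-19*-35 - -2*-21)=623, (-2*12 - 19*-35)=641, (19*15 - -2*12)=309, (-2*-9 - -12*15)=198; twice the area = |1852| = 1852; area = 926; answer 926
Step 2: B1 = 926; threaded value p + q = 927; r = 6; total draws C(12,2) = 66; favorable C(6,2) = 15; P = 5/22; answer 5/22
Step 3: B2 = 5/22; threaded value p + q = 27; w = -12; cross terms: (-12*22 - 36*-9)=60, (36*37 - 17*22)=958, (17*40 - 5*37)=495, (5*-9 - -12*40)=435; twice the area = |1948| = 1948; area = 974; boundary points = 1 + 1 + 3 + 1 = 6; strictly interior points = area - boundary/2 + 1 = 972; answer 972

972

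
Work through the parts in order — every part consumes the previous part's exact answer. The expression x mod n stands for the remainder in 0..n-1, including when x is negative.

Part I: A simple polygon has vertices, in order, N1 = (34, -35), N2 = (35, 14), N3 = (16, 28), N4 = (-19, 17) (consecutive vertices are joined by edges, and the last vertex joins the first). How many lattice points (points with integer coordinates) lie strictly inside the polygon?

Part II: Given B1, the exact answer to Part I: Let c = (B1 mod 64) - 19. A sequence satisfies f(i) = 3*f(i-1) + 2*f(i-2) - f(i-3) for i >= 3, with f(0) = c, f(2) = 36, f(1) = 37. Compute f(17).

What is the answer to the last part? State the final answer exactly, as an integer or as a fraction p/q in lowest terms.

Part I: cross terms: (34*14 - 35*-35)=1701, (35*28 - 16*14)=756, (16*17 - -19*28)=804, (-19*-35 - 34*17)=87; twice the area = |3348| = 3348; area = 1674; boundary points = 1 + 1 + 1 + 1 = 4; strictly interior points = area - boundary/2 + 1 = 1673; answer 1673
Part II: B1 = 1673; c = -10; f(3) = 3*(36) + 2*(37) - 1*(-10) = 192; iterating: f(3)=192, f(4)=611, f(5)=2181, f(6)=7573, f(7)=26470, f(8)=92375, f(9)=322492, f(10)=1125756, f(11)=3929877, f(12)=13718651, f(13)=47889951, f(14)=167177278, f(15)=583593085, f(16)=2037243860, f(17)=7111740472; answer 7111740472

7111740472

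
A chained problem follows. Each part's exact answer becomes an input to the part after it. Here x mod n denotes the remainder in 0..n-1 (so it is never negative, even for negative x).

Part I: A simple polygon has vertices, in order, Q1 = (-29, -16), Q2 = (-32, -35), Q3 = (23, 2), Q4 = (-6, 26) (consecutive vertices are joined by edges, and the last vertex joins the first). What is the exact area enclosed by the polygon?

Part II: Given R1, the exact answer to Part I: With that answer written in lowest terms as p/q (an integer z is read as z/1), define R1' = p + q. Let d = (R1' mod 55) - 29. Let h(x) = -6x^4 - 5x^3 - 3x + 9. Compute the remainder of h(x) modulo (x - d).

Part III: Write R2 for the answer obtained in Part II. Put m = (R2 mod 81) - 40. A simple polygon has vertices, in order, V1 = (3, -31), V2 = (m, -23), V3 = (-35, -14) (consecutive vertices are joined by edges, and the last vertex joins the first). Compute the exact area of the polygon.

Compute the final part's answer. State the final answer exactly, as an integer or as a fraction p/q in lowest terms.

359/2

Part I: cross terms: (-29*-35 - -32*-16)=503, (-32*2 - 23*-35)=741, (23*26 - -6*2)=610, (-6*-16 - -29*26)=850; twice the area = |2704| = 2704; area = 1352; answer 1352
Part II: R1 = 1352; threaded value p + q = 1353; d = 4; remainder = value at the root: -6*(4)^4 - 5*(4)^3 - 3*(4)^1 + 9 = (-1536) + (-320) + (-12) + (9) = -1859; answer -1859
Part III: R2 = -1859; m = -36; cross terms: (3*-23 - -36*-31)=-1185, (-36*-14 - -35*-23)=-301, (-35*-31 - 3*-14)=1127; twice the area = |-359| = 359; area = 359/2; answer 359/2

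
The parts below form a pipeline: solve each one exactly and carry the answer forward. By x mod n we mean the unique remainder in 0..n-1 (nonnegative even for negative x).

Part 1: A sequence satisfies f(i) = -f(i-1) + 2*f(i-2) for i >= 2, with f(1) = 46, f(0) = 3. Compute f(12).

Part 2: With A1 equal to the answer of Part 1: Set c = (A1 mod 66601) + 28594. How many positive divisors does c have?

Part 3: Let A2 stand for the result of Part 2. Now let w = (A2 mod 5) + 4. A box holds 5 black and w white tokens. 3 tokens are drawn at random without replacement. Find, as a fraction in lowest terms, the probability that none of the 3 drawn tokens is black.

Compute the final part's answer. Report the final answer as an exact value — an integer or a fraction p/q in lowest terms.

Part 1: f(2) = -1*(46) + 2*(3) = -40; iterating: f(2)=-40, f(3)=132, f(4)=-212, f(5)=476, f(6)=-900, f(7)=1852, f(8)=-3652, f(9)=7356, f(10)=-14660, f(11)=29372, f(12)=-58692; answer -58692
Part 2: A1 = -58692; c = 36503; 36503 = 173 * 211; number of divisors = (1+1) * (1+1) = 4; answer 4
Part 3: A2 = 4; w = 8; total draws C(13,3) = 286; favorable C(8,3) = 56; P = 28/143; answer 28/143

28/143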